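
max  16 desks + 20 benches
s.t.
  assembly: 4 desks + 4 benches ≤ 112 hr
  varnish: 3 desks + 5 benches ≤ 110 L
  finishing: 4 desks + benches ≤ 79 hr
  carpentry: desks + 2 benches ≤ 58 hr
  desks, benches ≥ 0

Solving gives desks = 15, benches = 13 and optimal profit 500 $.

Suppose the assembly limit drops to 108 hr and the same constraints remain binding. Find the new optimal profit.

490

Check each constraint at x*: assembly 112/112 (tight); varnish 110/110 (tight); finishing 73/79 (slack 6); carpentry 41/58 (slack 17).
Slack constraints have shadow price 0 (complementary slackness).
From A_Bᵀ y = c: 4·y_assembly + 3·y_varnish = 16; 4·y_assembly + 5·y_varnish = 20.
→ y_assembly = 2.5 and y_varnish = 2.
Δz = y_assembly·Δb = 2.5 × (-4) = -10, so new z* = 500 − 10 = 490.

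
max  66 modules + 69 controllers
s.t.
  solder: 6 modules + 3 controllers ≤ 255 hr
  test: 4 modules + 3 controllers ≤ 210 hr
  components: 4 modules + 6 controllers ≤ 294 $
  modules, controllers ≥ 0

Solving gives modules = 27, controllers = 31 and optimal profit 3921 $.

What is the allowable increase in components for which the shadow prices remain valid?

Binding constraints: solder, components. The basis is B = [[6,3],[4,6]] with det 24.
Per unit increase in components, x* moves by d = (-0.125, 0.25).
The basis stays optimal until test becomes binding; allowable increase = 36 $.

36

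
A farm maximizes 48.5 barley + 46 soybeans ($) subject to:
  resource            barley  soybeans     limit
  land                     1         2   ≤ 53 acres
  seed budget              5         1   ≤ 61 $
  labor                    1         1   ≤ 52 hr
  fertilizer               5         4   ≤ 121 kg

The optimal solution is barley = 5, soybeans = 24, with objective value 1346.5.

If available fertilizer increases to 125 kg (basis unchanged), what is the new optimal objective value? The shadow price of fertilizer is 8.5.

1380.5

Δb = 4, so new z* = 1346.5 + (8.5)·(4) = 1346.5 + 34 = 1380.5.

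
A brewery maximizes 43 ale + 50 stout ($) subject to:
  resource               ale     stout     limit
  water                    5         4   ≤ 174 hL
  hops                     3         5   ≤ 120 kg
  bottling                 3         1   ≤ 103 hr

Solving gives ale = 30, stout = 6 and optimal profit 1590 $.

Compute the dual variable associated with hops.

6

Binding: water and hops. Non-binding: bottling (7 unused).
Slack constraints have shadow price 0 (complementary slackness).
The binding rows give the dual system: 5·y_water + 3·y_hops = 43 and 4·y_water + 5·y_hops = 50.
This yields shadow prices y_water = 5, y_hops = 6.
Shadow price of hops = 6.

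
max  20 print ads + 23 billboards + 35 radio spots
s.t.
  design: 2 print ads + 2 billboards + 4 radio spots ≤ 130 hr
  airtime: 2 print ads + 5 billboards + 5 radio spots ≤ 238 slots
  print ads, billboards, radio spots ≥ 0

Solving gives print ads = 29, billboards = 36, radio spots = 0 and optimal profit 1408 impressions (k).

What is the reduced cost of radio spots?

Both design and airtime are binding at x*.
From A_Bᵀ y = c: 2·y_design + 2·y_airtime = 20; 2·y_design + 5·y_airtime = 23.
Solving: y_design = 9, y_airtime = 1.
Reduced cost of radio spots: c₃ − yᵀa₃ = 35 − (9·4 + 1·5) = 35 − 41 = -6.

-6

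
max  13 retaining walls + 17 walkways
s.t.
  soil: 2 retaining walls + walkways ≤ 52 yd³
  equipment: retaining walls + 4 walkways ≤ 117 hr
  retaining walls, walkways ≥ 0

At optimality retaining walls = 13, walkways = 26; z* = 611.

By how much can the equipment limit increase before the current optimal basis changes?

Binding constraints: soil, equipment. The basis is B = [[2,1],[1,4]] with det 7.
Per unit increase in equipment, x* moves by d = (-0.1429, 0.2857).
The basis stays optimal until retaining walls reaches 0; allowable increase = 91 hr.

91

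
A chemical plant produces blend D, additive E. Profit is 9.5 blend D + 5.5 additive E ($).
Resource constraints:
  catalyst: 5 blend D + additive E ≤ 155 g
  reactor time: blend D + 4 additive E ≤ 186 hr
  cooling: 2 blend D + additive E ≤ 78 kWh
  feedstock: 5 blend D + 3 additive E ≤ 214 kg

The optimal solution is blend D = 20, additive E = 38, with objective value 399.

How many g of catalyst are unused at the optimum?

catalyst used = 5·20 + 1·38 = 138; slack = 155 − 138 = 17.

17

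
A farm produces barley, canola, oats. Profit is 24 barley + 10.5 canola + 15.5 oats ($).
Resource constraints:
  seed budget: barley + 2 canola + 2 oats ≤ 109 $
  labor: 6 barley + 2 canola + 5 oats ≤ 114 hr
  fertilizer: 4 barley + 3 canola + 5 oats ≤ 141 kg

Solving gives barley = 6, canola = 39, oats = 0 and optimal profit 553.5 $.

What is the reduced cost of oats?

-7

Check each constraint at x*: seed budget 84/109 (slack 25); labor 114/114 (tight); fertilizer 141/141 (tight).
Slack constraints have shadow price 0 (complementary slackness).
From A_Bᵀ y = c: 6·y_labor + 4·y_fertilizer = 24; 2·y_labor + 3·y_fertilizer = 10.5.
→ y_labor = 3 and y_fertilizer = 1.5.
Reduced cost of oats: c₃ − yᵀa₃ = 15.5 − (3·5 + 1.5·5) = 15.5 − 22.5 = -7.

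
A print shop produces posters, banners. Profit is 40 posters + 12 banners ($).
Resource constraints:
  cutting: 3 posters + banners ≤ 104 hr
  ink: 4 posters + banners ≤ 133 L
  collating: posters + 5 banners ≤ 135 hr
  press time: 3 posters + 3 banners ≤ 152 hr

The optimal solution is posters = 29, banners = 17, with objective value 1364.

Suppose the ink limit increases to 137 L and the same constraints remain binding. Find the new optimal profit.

1380

At the optimum: cutting uses 104 of 104 (binding); ink uses 133 of 133 (binding); collating uses 114 of 135 (slack = 21); press time uses 138 of 152 (slack = 14).
By complementary slackness, y = 0 for the non-binding constraints.
From A_Bᵀ y = c: 3·y_cutting + 4·y_ink = 40; 1·y_cutting + 1·y_ink = 12.
→ y_cutting = 8 and y_ink = 4.
Δz = y_ink·Δb = 4 × (4) = 16, so new z* = 1364 + 16 = 1380.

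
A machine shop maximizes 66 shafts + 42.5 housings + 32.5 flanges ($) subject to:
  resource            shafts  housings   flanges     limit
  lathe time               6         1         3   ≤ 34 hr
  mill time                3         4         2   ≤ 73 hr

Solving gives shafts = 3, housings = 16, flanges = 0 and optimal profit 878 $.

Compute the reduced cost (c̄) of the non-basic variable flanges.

-5

At the optimum: lathe time uses 34 of 34 (binding); mill time uses 73 of 73 (binding).
From A_Bᵀ y = c: 6·y_lathe time + 3·y_mill time = 66; 1·y_lathe time + 4·y_mill time = 42.5.
This yields shadow prices y_lathe time = 6.5, y_mill time = 9.
Reduced cost of flanges: c₃ − yᵀa₃ = 32.5 − (6.5·3 + 9·2) = 32.5 − 37.5 = -5.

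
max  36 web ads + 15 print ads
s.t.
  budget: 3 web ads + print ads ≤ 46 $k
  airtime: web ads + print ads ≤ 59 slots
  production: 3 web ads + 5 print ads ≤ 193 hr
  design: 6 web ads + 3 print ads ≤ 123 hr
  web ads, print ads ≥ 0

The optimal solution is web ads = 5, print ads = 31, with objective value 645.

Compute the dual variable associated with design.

3

Binding: budget and design. Non-binding: airtime (23 unused), production (23 unused).
Since airtime, production are not tight, their duals are 0.
The binding rows give the dual system: 3·y_budget + 6·y_design = 36 and 1·y_budget + 3·y_design = 15.
This yields shadow prices y_budget = 6, y_design = 3.
Shadow price of design = 3.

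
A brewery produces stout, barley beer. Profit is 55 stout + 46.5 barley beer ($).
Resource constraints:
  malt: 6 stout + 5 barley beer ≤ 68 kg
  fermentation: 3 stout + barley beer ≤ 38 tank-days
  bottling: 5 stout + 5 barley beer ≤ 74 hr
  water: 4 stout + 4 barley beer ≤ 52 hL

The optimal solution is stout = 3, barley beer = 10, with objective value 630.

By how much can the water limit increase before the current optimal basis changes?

2.4

Binding constraints: malt, water. The basis is B = [[6,5],[4,4]] with det 4.
Per unit increase in water, x* moves by d = (-1.25, 1.5).
The basis stays optimal until stout reaches 0; allowable increase = 2.4 hL.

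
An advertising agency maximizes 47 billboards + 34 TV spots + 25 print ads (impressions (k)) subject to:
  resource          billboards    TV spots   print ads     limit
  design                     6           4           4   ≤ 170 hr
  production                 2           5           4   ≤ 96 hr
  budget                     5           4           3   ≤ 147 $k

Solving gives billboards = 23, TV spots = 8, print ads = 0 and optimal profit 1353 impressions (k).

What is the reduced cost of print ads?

-5

Check each constraint at x*: design 170/170 (tight); production 86/96 (slack 10); budget 147/147 (tight).
By complementary slackness, y = 0 for the non-binding constraint.
Dual feasibility on the basic columns requires 6·y_design + 5·y_budget = 47, 4·y_design + 4·y_budget = 34.
Solving: y_design = 4.5, y_budget = 4.
Reduced cost of print ads: c₃ − yᵀa₃ = 25 − (4.5·4 + 4·3) = 25 − 30 = -5.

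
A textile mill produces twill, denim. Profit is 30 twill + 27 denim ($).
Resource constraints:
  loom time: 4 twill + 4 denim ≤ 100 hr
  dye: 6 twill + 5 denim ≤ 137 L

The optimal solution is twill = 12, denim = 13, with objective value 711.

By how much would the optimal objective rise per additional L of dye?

At the optimum: loom time uses 100 of 100 (binding); dye uses 137 of 137 (binding).
Dual feasibility on the basic columns requires 4·y_loom time + 6·y_dye = 30, 4·y_loom time + 5·y_dye = 27.
Solving: y_loom time = 3, y_dye = 3.
Shadow price of dye = 3.

3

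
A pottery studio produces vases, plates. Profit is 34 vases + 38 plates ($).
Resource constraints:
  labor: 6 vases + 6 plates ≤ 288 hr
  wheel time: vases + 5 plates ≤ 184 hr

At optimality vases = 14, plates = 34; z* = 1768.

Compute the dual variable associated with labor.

Both labor and wheel time are binding at x*.
Dual feasibility on the basic columns requires 6·y_labor + 1·y_wheel time = 34, 6·y_labor + 5·y_wheel time = 38.
→ y_labor = 5.5 and y_wheel time = 1.
Shadow price of labor = 5.5.

5.5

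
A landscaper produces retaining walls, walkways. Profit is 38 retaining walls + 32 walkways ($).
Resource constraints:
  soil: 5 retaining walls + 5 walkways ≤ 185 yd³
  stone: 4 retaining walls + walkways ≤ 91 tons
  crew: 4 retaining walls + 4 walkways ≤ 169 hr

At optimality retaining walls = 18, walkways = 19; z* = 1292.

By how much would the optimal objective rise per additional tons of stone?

Binding: soil and stone. Non-binding: crew (21 unused).
By complementary slackness, y = 0 for the non-binding constraint.
The binding rows give the dual system: 5·y_soil + 4·y_stone = 38 and 5·y_soil + 1·y_stone = 32.
This yields shadow prices y_soil = 6, y_stone = 2.
Shadow price of stone = 2.

2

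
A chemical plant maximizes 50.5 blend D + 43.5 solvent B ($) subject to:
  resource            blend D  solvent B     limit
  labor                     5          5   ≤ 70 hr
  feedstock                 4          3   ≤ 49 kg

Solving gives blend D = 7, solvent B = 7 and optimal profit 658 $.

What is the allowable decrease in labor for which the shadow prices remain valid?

Binding constraints: labor, feedstock. The basis is B = [[5,5],[4,3]] with det -5.
Per unit decrease in labor, x* moves by d = (0.6, -0.8).
The basis stays optimal until solvent B reaches 0; allowable decrease = 8.75 hr.

8.75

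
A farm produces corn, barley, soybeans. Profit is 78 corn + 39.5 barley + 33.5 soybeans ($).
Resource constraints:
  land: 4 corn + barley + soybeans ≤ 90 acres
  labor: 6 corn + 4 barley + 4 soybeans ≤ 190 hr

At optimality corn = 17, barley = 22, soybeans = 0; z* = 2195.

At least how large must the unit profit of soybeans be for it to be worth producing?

39.5

Both land and labor are binding at x*.
The binding rows give the dual system: 4·y_land + 6·y_labor = 78 and 1·y_land + 4·y_labor = 39.5.
→ y_land = 7.5 and y_labor = 8.
soybeans enters the basis when its profit ≥ yᵀa₃ = 7.5·1 + 8·4 = 39.5.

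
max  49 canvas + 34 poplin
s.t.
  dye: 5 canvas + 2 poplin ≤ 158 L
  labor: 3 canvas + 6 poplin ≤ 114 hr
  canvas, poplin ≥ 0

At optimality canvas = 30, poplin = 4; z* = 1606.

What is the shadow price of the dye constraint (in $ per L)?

Both dye and labor are binding at x*.
From A_Bᵀ y = c: 5·y_dye + 3·y_labor = 49; 2·y_dye + 6·y_labor = 34.
→ y_dye = 8 and y_labor = 3.
Shadow price of dye = 8.

8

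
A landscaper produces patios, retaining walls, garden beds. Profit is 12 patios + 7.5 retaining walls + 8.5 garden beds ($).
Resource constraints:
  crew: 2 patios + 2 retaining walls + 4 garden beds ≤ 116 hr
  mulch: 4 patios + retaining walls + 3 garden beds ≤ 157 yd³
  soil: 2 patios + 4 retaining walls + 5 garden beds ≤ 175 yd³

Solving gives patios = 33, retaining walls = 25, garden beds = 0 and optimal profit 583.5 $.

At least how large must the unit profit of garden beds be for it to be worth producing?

16.5

At the optimum: crew uses 116 of 116 (binding); mulch uses 157 of 157 (binding); soil uses 166 of 175 (slack = 9).
By complementary slackness, y = 0 for the non-binding constraint.
From A_Bᵀ y = c: 2·y_crew + 4·y_mulch = 12; 2·y_crew + 1·y_mulch = 7.5.
→ y_crew = 3 and y_mulch = 1.5.
garden beds enters the basis when its profit ≥ yᵀa₃ = 3·4 + 1.5·3 = 16.5.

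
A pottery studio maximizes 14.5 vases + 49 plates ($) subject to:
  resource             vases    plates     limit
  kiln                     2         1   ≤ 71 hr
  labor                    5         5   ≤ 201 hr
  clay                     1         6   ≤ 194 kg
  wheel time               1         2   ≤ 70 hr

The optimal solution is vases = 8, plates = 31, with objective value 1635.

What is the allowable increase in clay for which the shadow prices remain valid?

16

Binding constraints: clay, wheel time. The basis is B = [[1,6],[1,2]] with det -4.
Per unit increase in clay, x* moves by d = (-0.5, 0.25).
The basis stays optimal until vases reaches 0; allowable increase = 16 kg.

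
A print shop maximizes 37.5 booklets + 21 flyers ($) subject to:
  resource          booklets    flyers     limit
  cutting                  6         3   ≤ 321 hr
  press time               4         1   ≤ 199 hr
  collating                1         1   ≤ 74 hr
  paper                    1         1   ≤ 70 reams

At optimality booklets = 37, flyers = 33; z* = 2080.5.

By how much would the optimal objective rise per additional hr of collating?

0

At the optimum: cutting uses 321 of 321 (binding); press time uses 181 of 199 (slack = 18); collating uses 70 of 74 (slack = 4); paper uses 70 of 70 (binding).
By complementary slackness, y = 0 for the non-binding constraints.
From A_Bᵀ y = c: 6·y_cutting + 1·y_paper = 37.5; 3·y_cutting + 1·y_paper = 21.
This yields shadow prices y_cutting = 5.5, y_paper = 4.5.
Shadow price of collating = 0.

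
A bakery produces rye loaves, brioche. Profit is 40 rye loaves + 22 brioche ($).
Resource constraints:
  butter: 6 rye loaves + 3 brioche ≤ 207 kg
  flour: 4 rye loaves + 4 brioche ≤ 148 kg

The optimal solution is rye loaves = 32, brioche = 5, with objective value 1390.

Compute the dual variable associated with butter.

Check each constraint at x*: butter 207/207 (tight); flour 148/148 (tight).
From A_Bᵀ y = c: 6·y_butter + 4·y_flour = 40; 3·y_butter + 4·y_flour = 22.
Solving: y_butter = 6, y_flour = 1.
Shadow price of butter = 6.

6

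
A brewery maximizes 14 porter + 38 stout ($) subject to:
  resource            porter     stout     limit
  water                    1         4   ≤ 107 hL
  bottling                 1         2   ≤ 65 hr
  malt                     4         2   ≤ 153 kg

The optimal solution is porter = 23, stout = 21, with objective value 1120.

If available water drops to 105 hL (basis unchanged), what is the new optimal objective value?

At the optimum: water uses 107 of 107 (binding); bottling uses 65 of 65 (binding); malt uses 134 of 153 (slack = 19).
Slack constraints have shadow price 0 (complementary slackness).
Dual feasibility on the basic columns requires 1·y_water + 1·y_bottling = 14, 4·y_water + 2·y_bottling = 38.
This yields shadow prices y_water = 5, y_bottling = 9.
Δz = y_water·Δb = 5 × (-2) = -10, so new z* = 1120 − 10 = 1110.

1110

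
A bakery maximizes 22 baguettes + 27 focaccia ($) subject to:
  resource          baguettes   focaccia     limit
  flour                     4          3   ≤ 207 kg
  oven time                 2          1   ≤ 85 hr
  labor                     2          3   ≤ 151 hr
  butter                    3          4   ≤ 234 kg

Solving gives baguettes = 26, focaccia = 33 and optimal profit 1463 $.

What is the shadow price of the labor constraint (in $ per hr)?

8

Binding: oven time and labor. Non-binding: flour (4 unused), butter (24 unused).
By complementary slackness, y = 0 for the non-binding constraints.
Dual feasibility on the basic columns requires 2·y_oven time + 2·y_labor = 22, 1·y_oven time + 3·y_labor = 27.
→ y_oven time = 3 and y_labor = 8.
Shadow price of labor = 8.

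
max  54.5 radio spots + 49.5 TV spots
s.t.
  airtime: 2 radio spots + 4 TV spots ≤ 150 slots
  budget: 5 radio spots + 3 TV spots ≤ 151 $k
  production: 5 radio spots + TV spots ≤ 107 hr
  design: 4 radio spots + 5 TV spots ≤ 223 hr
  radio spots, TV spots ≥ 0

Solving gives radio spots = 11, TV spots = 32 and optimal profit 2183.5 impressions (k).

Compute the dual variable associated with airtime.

6

Check each constraint at x*: airtime 150/150 (tight); budget 151/151 (tight); production 87/107 (slack 20); design 204/223 (slack 19).
Slack constraints have shadow price 0 (complementary slackness).
From A_Bᵀ y = c: 2·y_airtime + 5·y_budget = 54.5; 4·y_airtime + 3·y_budget = 49.5.
Solving: y_airtime = 6, y_budget = 8.5.
Shadow price of airtime = 6.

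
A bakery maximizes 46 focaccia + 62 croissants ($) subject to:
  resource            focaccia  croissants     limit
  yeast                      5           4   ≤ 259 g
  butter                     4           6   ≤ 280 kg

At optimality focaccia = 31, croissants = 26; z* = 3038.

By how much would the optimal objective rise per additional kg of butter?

At the optimum: yeast uses 259 of 259 (binding); butter uses 280 of 280 (binding).
The binding rows give the dual system: 5·y_yeast + 4·y_butter = 46 and 4·y_yeast + 6·y_butter = 62.
→ y_yeast = 2 and y_butter = 9.
Shadow price of butter = 9.

9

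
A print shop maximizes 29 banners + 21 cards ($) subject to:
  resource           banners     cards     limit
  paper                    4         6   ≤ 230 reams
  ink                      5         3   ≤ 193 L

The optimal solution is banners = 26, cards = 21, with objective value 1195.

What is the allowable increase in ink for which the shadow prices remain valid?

Binding constraints: paper, ink. The basis is B = [[4,6],[5,3]] with det -18.
Per unit increase in ink, x* moves by d = (0.3333, -0.2222).
The basis stays optimal until cards reaches 0; allowable increase = 94.5 L.

94.5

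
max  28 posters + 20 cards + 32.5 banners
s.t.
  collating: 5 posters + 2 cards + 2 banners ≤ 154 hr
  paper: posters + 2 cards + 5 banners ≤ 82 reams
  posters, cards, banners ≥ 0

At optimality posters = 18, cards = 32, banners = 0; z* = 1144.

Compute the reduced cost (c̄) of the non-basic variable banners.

Both collating and paper are binding at x*.
The binding rows give the dual system: 5·y_collating + 1·y_paper = 28 and 2·y_collating + 2·y_paper = 20.
This yields shadow prices y_collating = 4.5, y_paper = 5.5.
Reduced cost of banners: c₃ − yᵀa₃ = 32.5 − (4.5·2 + 5.5·5) = 32.5 − 36.5 = -4.

-4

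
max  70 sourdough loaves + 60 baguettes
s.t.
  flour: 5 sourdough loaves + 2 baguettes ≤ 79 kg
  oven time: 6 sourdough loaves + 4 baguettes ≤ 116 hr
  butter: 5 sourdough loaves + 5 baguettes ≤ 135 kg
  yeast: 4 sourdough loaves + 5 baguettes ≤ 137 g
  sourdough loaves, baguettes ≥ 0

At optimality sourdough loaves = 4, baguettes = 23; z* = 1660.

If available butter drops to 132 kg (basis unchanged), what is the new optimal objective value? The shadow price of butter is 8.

1636

Δb = -3, so new z* = 1660 + (8)·(-3) = 1660 − 24 = 1636.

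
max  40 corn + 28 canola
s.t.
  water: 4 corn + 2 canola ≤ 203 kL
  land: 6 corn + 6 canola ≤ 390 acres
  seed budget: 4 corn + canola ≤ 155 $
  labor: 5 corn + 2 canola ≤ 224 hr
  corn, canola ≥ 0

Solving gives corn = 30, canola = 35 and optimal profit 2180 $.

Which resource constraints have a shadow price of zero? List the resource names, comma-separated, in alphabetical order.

water: 190/203 (slack 13)
land: 390/390 (binding)
seed budget: 155/155 (binding)
labor: 220/224 (slack 4)
By complementary slackness, a constraint with positive slack has shadow price 0 → labor, water.

labor, water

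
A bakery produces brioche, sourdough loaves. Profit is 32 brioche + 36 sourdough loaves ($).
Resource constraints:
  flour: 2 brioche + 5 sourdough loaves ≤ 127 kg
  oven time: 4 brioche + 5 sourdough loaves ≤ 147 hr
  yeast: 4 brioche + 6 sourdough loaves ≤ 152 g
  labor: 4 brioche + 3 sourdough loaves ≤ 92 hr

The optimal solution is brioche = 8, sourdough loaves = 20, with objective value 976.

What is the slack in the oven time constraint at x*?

15

oven time used = 4·8 + 5·20 = 132; slack = 147 − 132 = 15.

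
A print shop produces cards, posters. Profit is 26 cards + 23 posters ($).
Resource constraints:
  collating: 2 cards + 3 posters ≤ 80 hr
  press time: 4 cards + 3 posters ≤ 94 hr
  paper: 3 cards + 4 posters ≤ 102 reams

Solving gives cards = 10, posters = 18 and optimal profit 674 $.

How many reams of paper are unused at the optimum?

0

paper used = 3·10 + 4·18 = 102; slack = 102 − 102 = 0.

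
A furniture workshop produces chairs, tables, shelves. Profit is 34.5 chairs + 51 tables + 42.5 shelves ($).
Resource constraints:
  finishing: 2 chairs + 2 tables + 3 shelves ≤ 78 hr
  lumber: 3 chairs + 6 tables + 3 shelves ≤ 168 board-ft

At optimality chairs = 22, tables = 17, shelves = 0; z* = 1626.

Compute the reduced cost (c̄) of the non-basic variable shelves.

Both finishing and lumber are binding at x*.
The binding rows give the dual system: 2·y_finishing + 3·y_lumber = 34.5 and 2·y_finishing + 6·y_lumber = 51.
Solving: y_finishing = 9, y_lumber = 5.5.
Reduced cost of shelves: c₃ − yᵀa₃ = 42.5 − (9·3 + 5.5·3) = 42.5 − 43.5 = -1.

-1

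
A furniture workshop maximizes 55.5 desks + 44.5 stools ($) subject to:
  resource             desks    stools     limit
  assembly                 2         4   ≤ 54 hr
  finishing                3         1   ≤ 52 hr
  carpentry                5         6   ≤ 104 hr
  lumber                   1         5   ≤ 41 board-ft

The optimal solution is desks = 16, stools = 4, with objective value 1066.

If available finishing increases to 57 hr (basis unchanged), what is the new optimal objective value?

1108.5

At the optimum: assembly uses 48 of 54 (slack = 6); finishing uses 52 of 52 (binding); carpentry uses 104 of 104 (binding); lumber uses 36 of 41 (slack = 5).
Since assembly, lumber are not tight, their duals are 0.
From A_Bᵀ y = c: 3·y_finishing + 5·y_carpentry = 55.5; 1·y_finishing + 6·y_carpentry = 44.5.
This yields shadow prices y_finishing = 8.5, y_carpentry = 6.
Δz = y_finishing·Δb = 8.5 × (5) = 42.5, so new z* = 1066 + 42.5 = 1108.5.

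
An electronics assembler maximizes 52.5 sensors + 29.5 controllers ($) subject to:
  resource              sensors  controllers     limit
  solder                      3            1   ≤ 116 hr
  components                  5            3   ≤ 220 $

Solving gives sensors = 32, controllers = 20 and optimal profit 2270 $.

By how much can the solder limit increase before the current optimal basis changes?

Binding constraints: solder, components. The basis is B = [[3,1],[5,3]] with det 4.
Per unit increase in solder, x* moves by d = (0.75, -1.25).
The basis stays optimal until controllers reaches 0; allowable increase = 16 hr.

16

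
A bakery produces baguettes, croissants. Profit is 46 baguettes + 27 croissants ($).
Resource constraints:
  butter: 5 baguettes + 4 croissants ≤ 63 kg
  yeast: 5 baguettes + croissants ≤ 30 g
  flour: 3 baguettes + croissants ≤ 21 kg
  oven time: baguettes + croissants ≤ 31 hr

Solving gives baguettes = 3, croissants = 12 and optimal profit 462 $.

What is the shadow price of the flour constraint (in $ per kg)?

Check each constraint at x*: butter 63/63 (tight); yeast 27/30 (slack 3); flour 21/21 (tight); oven time 15/31 (slack 16).
Since yeast, oven time are not tight, their duals are 0.
From A_Bᵀ y = c: 5·y_butter + 3·y_flour = 46; 4·y_butter + 1·y_flour = 27.
This yields shadow prices y_butter = 5, y_flour = 7.
Shadow price of flour = 7.

7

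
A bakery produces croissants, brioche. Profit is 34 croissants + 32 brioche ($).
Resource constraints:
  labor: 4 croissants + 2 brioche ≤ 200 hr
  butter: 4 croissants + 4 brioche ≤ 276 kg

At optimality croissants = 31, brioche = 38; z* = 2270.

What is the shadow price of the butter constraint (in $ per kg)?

Check each constraint at x*: labor 200/200 (tight); butter 276/276 (tight).
Dual feasibility on the basic columns requires 4·y_labor + 4·y_butter = 34, 2·y_labor + 4·y_butter = 32.
This yields shadow prices y_labor = 1, y_butter = 7.5.
Shadow price of butter = 7.5.

7.5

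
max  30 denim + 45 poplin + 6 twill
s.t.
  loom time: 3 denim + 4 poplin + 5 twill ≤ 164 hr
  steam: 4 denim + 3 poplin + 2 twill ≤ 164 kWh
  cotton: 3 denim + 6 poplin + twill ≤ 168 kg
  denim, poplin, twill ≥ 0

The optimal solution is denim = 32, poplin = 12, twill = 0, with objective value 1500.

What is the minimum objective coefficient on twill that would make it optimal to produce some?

At the optimum: loom time uses 144 of 164 (slack = 20); steam uses 164 of 164 (binding); cotton uses 168 of 168 (binding).
Slack constraints have shadow price 0 (complementary slackness).
Dual feasibility on the basic columns requires 4·y_steam + 3·y_cotton = 30, 3·y_steam + 6·y_cotton = 45.
→ y_steam = 3 and y_cotton = 6.
twill enters the basis when its profit ≥ yᵀa₃ = 3·2 + 6·1 = 12.

12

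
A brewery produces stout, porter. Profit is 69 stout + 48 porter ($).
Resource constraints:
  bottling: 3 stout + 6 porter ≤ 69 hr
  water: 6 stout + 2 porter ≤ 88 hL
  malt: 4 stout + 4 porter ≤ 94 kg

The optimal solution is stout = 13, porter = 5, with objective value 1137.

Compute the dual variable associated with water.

At the optimum: bottling uses 69 of 69 (binding); water uses 88 of 88 (binding); malt uses 72 of 94 (slack = 22).
Slack constraints have shadow price 0 (complementary slackness).
The binding rows give the dual system: 3·y_bottling + 6·y_water = 69 and 6·y_bottling + 2·y_water = 48.
This yields shadow prices y_bottling = 5, y_water = 9.
Shadow price of water = 9.

9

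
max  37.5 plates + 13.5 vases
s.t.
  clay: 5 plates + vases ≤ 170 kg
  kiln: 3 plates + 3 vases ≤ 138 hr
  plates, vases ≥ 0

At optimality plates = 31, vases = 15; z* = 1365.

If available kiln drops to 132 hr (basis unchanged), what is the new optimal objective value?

Check each constraint at x*: clay 170/170 (tight); kiln 138/138 (tight).
From A_Bᵀ y = c: 5·y_clay + 3·y_kiln = 37.5; 1·y_clay + 3·y_kiln = 13.5.
This yields shadow prices y_clay = 6, y_kiln = 2.5.
Δz = y_kiln·Δb = 2.5 × (-6) = -15, so new z* = 1365 − 15 = 1350.

1350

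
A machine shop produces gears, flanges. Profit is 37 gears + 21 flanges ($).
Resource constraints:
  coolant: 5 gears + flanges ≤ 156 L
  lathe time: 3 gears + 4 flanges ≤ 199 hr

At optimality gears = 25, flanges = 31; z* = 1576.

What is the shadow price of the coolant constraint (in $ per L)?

5

Both coolant and lathe time are binding at x*.
The binding rows give the dual system: 5·y_coolant + 3·y_lathe time = 37 and 1·y_coolant + 4·y_lathe time = 21.
This yields shadow prices y_coolant = 5, y_lathe time = 4.
Shadow price of coolant = 5.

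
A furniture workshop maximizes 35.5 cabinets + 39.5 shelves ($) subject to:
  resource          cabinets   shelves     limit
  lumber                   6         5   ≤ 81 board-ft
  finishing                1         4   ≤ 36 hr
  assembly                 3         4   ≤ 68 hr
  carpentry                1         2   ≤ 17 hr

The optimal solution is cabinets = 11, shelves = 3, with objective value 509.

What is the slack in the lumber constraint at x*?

0

lumber used = 6·11 + 5·3 = 81; slack = 81 − 81 = 0.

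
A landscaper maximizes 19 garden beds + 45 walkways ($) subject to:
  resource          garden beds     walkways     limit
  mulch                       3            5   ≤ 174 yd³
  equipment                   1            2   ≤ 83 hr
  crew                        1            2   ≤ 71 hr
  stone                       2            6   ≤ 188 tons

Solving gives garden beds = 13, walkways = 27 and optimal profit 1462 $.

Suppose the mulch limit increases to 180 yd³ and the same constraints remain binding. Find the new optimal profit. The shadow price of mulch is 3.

1480

Δb = 6, so new z* = 1462 + (3)·(6) = 1462 + 18 = 1480.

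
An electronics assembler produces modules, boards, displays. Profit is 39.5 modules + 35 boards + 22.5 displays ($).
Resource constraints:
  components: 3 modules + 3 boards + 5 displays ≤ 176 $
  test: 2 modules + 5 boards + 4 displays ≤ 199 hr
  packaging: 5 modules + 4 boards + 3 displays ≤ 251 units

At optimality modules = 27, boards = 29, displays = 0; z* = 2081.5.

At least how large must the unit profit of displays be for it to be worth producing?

At the optimum: components uses 168 of 176 (slack = 8); test uses 199 of 199 (binding); packaging uses 251 of 251 (binding).
Slack constraints have shadow price 0 (complementary slackness).
The binding rows give the dual system: 2·y_test + 5·y_packaging = 39.5 and 5·y_test + 4·y_packaging = 35.
→ y_test = 1 and y_packaging = 7.5.
displays enters the basis when its profit ≥ yᵀa₃ = 1·4 + 7.5·3 = 26.5.

26.5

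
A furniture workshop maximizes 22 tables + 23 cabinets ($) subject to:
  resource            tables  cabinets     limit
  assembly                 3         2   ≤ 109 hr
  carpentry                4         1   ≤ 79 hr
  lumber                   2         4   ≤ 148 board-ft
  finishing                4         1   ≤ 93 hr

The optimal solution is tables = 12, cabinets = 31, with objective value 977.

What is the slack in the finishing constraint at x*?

14

finishing used = 4·12 + 1·31 = 79; slack = 93 − 79 = 14.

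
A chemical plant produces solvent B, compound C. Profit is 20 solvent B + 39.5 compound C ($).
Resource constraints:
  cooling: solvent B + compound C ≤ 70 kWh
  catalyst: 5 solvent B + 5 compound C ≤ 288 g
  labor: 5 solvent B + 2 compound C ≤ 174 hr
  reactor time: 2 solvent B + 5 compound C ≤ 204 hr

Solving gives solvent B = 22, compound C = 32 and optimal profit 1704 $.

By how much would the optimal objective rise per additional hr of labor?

Check each constraint at x*: cooling 54/70 (slack 16); catalyst 270/288 (slack 18); labor 174/174 (tight); reactor time 204/204 (tight).
Since cooling, catalyst are not tight, their duals are 0.
The binding rows give the dual system: 5·y_labor + 2·y_reactor time = 20 and 2·y_labor + 5·y_reactor time = 39.5.
Solving: y_labor = 1, y_reactor time = 7.5.
Shadow price of labor = 1.

1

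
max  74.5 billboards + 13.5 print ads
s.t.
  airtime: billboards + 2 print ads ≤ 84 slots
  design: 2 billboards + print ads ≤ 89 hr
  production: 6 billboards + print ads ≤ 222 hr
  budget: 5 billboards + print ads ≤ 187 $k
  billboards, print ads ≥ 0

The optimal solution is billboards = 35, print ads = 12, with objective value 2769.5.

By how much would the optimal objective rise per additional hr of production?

7

Binding: production and budget. Non-binding: airtime (25 unused), design (7 unused).
Slack constraints have shadow price 0 (complementary slackness).
From A_Bᵀ y = c: 6·y_production + 5·y_budget = 74.5; 1·y_production + 1·y_budget = 13.5.
This yields shadow prices y_production = 7, y_budget = 6.5.
Shadow price of production = 7.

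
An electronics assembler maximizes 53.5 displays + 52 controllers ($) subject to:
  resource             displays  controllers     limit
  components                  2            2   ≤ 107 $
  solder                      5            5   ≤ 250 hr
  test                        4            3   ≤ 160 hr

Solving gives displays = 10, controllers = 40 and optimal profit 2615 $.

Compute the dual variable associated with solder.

At the optimum: components uses 100 of 107 (slack = 7); solder uses 250 of 250 (binding); test uses 160 of 160 (binding).
Slack constraints have shadow price 0 (complementary slackness).
Dual feasibility on the basic columns requires 5·y_solder + 4·y_test = 53.5, 5·y_solder + 3·y_test = 52.
→ y_solder = 9.5 and y_test = 1.5.
Shadow price of solder = 9.5.

9.5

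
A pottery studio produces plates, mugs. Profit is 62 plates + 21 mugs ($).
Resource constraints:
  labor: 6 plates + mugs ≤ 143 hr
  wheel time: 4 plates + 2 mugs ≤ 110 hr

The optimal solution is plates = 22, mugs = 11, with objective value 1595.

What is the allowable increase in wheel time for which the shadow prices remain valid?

176

Binding constraints: labor, wheel time. The basis is B = [[6,1],[4,2]] with det 8.
Per unit increase in wheel time, x* moves by d = (-0.125, 0.75).
The basis stays optimal until plates reaches 0; allowable increase = 176 hr.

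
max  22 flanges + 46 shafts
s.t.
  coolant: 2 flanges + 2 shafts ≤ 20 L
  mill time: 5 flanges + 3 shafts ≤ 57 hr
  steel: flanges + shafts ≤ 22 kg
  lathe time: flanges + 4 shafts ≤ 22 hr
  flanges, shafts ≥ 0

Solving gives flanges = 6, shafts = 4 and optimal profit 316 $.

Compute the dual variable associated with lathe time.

Binding: coolant and lathe time. Non-binding: mill time (15 unused), steel (12 unused).
Since mill time, steel are not tight, their duals are 0.
The binding rows give the dual system: 2·y_coolant + 1·y_lathe time = 22 and 2·y_coolant + 4·y_lathe time = 46.
Solving: y_coolant = 7, y_lathe time = 8.
Shadow price of lathe time = 8.

8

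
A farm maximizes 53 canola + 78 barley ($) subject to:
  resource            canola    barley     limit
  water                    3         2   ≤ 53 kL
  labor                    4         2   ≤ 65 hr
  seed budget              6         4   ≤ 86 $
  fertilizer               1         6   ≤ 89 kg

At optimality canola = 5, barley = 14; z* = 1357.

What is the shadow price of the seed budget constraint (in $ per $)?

7.5

Binding: seed budget and fertilizer. Non-binding: water (10 unused), labor (17 unused).
By complementary slackness, y = 0 for the non-binding constraints.
The binding rows give the dual system: 6·y_seed budget + 1·y_fertilizer = 53 and 4·y_seed budget + 6·y_fertilizer = 78.
This yields shadow prices y_seed budget = 7.5, y_fertilizer = 8.
Shadow price of seed budget = 7.5.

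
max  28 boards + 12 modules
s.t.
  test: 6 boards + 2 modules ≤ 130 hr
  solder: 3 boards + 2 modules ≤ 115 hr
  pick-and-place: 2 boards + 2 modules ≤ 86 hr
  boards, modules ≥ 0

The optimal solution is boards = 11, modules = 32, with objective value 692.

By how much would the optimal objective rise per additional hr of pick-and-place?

At the optimum: test uses 130 of 130 (binding); solder uses 97 of 115 (slack = 18); pick-and-place uses 86 of 86 (binding).
Since solder is not tight, its dual is 0.
Dual feasibility on the basic columns requires 6·y_test + 2·y_pick-and-place = 28, 2·y_test + 2·y_pick-and-place = 12.
This yields shadow prices y_test = 4, y_pick-and-place = 2.
Shadow price of pick-and-place = 2.

2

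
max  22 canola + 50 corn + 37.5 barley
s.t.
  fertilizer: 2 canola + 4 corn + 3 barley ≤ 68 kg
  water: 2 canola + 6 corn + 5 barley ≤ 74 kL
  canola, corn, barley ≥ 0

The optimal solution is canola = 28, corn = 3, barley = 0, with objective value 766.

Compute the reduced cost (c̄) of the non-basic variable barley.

-1.5

At the optimum: fertilizer uses 68 of 68 (binding); water uses 74 of 74 (binding).
Dual feasibility on the basic columns requires 2·y_fertilizer + 2·y_water = 22, 4·y_fertilizer + 6·y_water = 50.
Solving: y_fertilizer = 8, y_water = 3.
Reduced cost of barley: c₃ − yᵀa₃ = 37.5 − (8·3 + 3·5) = 37.5 − 39 = -1.5.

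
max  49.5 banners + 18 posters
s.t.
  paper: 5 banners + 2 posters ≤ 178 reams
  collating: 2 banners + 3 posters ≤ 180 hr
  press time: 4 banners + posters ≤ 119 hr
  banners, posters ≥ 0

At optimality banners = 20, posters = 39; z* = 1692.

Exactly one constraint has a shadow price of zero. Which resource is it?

collating

paper: 178/178 (binding)
collating: 157/180 (slack 23)
press time: 119/119 (binding)
By complementary slackness, a constraint with positive slack has shadow price 0 → collating.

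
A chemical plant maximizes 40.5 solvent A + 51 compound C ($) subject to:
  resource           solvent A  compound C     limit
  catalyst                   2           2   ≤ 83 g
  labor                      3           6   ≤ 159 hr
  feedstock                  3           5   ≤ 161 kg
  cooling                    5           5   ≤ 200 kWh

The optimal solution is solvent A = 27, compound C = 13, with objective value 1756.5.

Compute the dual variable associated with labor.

3.5

Binding: labor and cooling. Non-binding: catalyst (3 unused), feedstock (15 unused).
Since catalyst, feedstock are not tight, their duals are 0.
Dual feasibility on the basic columns requires 3·y_labor + 5·y_cooling = 40.5, 6·y_labor + 5·y_cooling = 51.
This yields shadow prices y_labor = 3.5, y_cooling = 6.
Shadow price of labor = 3.5.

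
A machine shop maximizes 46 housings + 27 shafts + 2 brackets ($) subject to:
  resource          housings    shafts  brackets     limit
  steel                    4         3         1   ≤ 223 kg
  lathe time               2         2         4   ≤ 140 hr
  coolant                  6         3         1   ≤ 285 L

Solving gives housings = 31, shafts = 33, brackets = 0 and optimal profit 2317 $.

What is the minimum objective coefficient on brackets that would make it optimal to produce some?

9

Binding: steel and coolant. Non-binding: lathe time (12 unused).
Slack constraints have shadow price 0 (complementary slackness).
From A_Bᵀ y = c: 4·y_steel + 6·y_coolant = 46; 3·y_steel + 3·y_coolant = 27.
→ y_steel = 4 and y_coolant = 5.
brackets enters the basis when its profit ≥ yᵀa₃ = 4·1 + 5·1 = 9.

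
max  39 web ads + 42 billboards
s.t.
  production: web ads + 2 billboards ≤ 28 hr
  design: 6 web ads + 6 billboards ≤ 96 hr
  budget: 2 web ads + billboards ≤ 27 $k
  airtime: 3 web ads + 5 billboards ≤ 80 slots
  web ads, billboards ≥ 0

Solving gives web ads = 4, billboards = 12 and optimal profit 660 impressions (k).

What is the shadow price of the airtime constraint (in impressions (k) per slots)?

0

Binding: production and design. Non-binding: budget (7 unused), airtime (8 unused).
Slack constraints have shadow price 0 (complementary slackness).
The binding rows give the dual system: 1·y_production + 6·y_design = 39 and 2·y_production + 6·y_design = 42.
→ y_production = 3 and y_design = 6.
Shadow price of airtime = 0.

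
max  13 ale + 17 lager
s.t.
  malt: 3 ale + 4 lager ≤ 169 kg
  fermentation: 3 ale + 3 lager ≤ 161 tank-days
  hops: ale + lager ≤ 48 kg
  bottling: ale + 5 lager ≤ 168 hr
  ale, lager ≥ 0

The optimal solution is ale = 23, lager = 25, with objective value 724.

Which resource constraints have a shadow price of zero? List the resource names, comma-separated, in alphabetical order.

bottling, fermentation

malt: 169/169 (binding)
fermentation: 144/161 (slack 17)
hops: 48/48 (binding)
bottling: 148/168 (slack 20)
By complementary slackness, a constraint with positive slack has shadow price 0 → bottling, fermentation.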